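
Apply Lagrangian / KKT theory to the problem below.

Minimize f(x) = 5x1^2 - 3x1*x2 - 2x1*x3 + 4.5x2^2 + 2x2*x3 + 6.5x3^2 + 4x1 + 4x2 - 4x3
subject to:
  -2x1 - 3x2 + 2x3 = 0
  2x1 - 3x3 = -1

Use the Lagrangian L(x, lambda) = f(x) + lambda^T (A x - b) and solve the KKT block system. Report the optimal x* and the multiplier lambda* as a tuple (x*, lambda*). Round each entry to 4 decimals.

Form the Lagrangian:
  L(x, lambda) = (1/2) x^T Q x + c^T x + lambda^T (A x - b)
Stationarity (grad_x L = 0): Q x + c + A^T lambda = 0.
Primal feasibility: A x = b.

This gives the KKT block system:
  [ Q   A^T ] [ x     ]   [-c ]
  [ A    0  ] [ lambda ] = [ b ]

Solving the linear system:
  x*      = (-0.1192, 0.2487, 0.2539)
  lambda* = (2.3679, 1.5907)
  f(x*)   = 0.5466

x* = (-0.1192, 0.2487, 0.2539), lambda* = (2.3679, 1.5907)


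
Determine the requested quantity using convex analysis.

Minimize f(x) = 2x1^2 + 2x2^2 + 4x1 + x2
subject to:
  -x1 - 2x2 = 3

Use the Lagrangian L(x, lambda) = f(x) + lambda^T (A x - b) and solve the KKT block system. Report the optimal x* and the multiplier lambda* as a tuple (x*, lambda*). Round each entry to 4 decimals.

Form the Lagrangian:
  L(x, lambda) = (1/2) x^T Q x + c^T x + lambda^T (A x - b)
Stationarity (grad_x L = 0): Q x + c + A^T lambda = 0.
Primal feasibility: A x = b.

This gives the KKT block system:
  [ Q   A^T ] [ x     ]   [-c ]
  [ A    0  ] [ lambda ] = [ b ]

Solving the linear system:
  x*      = (-1.3, -0.85)
  lambda* = (-1.2)
  f(x*)   = -1.225

x* = (-1.3, -0.85), lambda* = (-1.2)


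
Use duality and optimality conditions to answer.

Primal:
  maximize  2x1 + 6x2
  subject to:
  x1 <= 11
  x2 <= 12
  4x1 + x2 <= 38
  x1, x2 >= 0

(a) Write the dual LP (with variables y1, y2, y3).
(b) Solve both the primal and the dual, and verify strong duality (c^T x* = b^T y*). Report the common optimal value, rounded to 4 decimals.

The standard primal-dual pair for 'max c^T x s.t. A x <= b, x >= 0' is:
  Dual:  min b^T y  s.t.  A^T y >= c,  y >= 0.

So the dual LP is:
  minimize  11y1 + 12y2 + 38y3
  subject to:
    y1 + 4y3 >= 2
    y2 + y3 >= 6
    y1, y2, y3 >= 0

Solving the primal: x* = (6.5, 12).
  primal value c^T x* = 85.
Solving the dual: y* = (0, 5.5, 0.5).
  dual value b^T y* = 85.
Strong duality: c^T x* = b^T y*. Confirmed.

85


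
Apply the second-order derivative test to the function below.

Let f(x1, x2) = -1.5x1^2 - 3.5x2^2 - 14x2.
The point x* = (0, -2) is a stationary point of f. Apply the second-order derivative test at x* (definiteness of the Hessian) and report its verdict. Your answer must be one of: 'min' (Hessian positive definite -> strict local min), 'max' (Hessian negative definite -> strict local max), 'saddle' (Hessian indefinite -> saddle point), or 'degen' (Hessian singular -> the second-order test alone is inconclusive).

Compute the Hessian H = grad^2 f:
  H = [[-3, 0], [0, -7]]
Verify stationarity: grad f(x*) = H x* + g = (0, 0).
Eigenvalues of H: -7, -3.
Both eigenvalues < 0, so H is negative definite -> x* is a strict local max.

max


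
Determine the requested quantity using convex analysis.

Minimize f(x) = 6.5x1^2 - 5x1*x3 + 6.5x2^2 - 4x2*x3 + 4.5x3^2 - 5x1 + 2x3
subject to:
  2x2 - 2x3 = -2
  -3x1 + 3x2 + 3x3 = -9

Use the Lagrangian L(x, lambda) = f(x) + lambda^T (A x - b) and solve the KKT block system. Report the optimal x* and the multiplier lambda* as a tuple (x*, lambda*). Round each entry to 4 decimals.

Form the Lagrangian:
  L(x, lambda) = (1/2) x^T Q x + c^T x + lambda^T (A x - b)
Stationarity (grad_x L = 0): Q x + c + A^T lambda = 0.
Primal feasibility: A x = b.

This gives the KKT block system:
  [ Q   A^T ] [ x     ]   [-c ]
  [ A    0  ] [ lambda ] = [ b ]

Solving the linear system:
  x*      = (0.913, -1.5435, -0.5435)
  lambda* = (4.1522, 3.1957)
  f(x*)   = 15.7065

x* = (0.913, -1.5435, -0.5435), lambda* = (4.1522, 3.1957)


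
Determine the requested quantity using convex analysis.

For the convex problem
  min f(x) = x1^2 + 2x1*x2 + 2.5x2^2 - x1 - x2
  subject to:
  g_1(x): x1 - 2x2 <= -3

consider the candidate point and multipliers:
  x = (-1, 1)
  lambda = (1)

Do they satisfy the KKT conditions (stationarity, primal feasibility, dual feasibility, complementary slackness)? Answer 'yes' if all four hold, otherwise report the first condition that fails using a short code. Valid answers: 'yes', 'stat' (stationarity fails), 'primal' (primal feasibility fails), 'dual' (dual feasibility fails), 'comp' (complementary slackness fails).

Gradient of f: grad f(x) = Q x + c = (-1, 2)
Constraint values g_i(x) = a_i^T x - b_i:
  g_1((-1, 1)) = 0
Stationarity residual: grad f(x) + sum_i lambda_i a_i = (0, 0)
  -> stationarity OK
Primal feasibility (all g_i <= 0): OK
Dual feasibility (all lambda_i >= 0): OK
Complementary slackness (lambda_i * g_i(x) = 0 for all i): OK

Verdict: yes, KKT holds.

yes


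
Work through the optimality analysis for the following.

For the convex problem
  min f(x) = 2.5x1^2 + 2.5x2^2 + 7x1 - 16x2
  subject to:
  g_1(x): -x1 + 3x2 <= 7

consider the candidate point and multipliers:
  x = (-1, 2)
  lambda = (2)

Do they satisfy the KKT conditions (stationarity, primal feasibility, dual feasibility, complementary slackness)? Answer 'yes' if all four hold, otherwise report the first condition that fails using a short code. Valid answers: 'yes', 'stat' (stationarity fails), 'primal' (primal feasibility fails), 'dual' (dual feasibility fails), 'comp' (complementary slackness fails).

Gradient of f: grad f(x) = Q x + c = (2, -6)
Constraint values g_i(x) = a_i^T x - b_i:
  g_1((-1, 2)) = 0
Stationarity residual: grad f(x) + sum_i lambda_i a_i = (0, 0)
  -> stationarity OK
Primal feasibility (all g_i <= 0): OK
Dual feasibility (all lambda_i >= 0): OK
Complementary slackness (lambda_i * g_i(x) = 0 for all i): OK

Verdict: yes, KKT holds.

yes


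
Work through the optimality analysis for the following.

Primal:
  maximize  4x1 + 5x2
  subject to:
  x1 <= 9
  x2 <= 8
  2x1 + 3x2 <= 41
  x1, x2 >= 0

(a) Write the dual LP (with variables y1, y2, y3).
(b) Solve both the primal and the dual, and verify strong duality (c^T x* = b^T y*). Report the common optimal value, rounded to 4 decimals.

The standard primal-dual pair for 'max c^T x s.t. A x <= b, x >= 0' is:
  Dual:  min b^T y  s.t.  A^T y >= c,  y >= 0.

So the dual LP is:
  minimize  9y1 + 8y2 + 41y3
  subject to:
    y1 + 2y3 >= 4
    y2 + 3y3 >= 5
    y1, y2, y3 >= 0

Solving the primal: x* = (9, 7.6667).
  primal value c^T x* = 74.3333.
Solving the dual: y* = (0.6667, 0, 1.6667).
  dual value b^T y* = 74.3333.
Strong duality: c^T x* = b^T y*. Confirmed.

74.3333


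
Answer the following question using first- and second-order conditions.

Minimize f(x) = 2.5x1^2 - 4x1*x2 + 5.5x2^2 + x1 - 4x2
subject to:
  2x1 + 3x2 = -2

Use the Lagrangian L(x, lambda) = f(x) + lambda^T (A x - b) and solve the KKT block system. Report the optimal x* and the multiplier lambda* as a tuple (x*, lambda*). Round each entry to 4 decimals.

Form the Lagrangian:
  L(x, lambda) = (1/2) x^T Q x + c^T x + lambda^T (A x - b)
Stationarity (grad_x L = 0): Q x + c + A^T lambda = 0.
Primal feasibility: A x = b.

This gives the KKT block system:
  [ Q   A^T ] [ x     ]   [-c ]
  [ A    0  ] [ lambda ] = [ b ]

Solving the linear system:
  x*      = (-0.7372, -0.1752)
  lambda* = (0.9927)
  f(x*)   = 0.9745

x* = (-0.7372, -0.1752), lambda* = (0.9927)


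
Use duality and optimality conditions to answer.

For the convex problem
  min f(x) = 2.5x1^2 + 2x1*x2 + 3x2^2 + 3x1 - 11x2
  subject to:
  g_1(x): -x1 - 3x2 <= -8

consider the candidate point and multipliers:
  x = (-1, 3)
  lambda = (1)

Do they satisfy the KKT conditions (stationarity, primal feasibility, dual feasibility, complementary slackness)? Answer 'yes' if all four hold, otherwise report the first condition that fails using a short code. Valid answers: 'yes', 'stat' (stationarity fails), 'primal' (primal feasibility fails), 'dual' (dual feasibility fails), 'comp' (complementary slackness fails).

Gradient of f: grad f(x) = Q x + c = (4, 5)
Constraint values g_i(x) = a_i^T x - b_i:
  g_1((-1, 3)) = 0
Stationarity residual: grad f(x) + sum_i lambda_i a_i = (3, 2)
  -> stationarity FAILS
Primal feasibility (all g_i <= 0): OK
Dual feasibility (all lambda_i >= 0): OK
Complementary slackness (lambda_i * g_i(x) = 0 for all i): OK

Verdict: the first failing condition is stationarity -> stat.

stat


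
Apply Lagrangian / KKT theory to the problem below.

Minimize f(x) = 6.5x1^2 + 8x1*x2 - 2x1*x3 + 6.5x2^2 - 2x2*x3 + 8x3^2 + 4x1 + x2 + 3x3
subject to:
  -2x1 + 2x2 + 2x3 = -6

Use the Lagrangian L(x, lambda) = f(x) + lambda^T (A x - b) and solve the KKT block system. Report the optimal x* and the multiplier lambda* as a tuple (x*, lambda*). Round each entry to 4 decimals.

Form the Lagrangian:
  L(x, lambda) = (1/2) x^T Q x + c^T x + lambda^T (A x - b)
Stationarity (grad_x L = 0): Q x + c + A^T lambda = 0.
Primal feasibility: A x = b.

This gives the KKT block system:
  [ Q   A^T ] [ x     ]   [-c ]
  [ A    0  ] [ lambda ] = [ b ]

Solving the linear system:
  x*      = (0.9711, -1.3403, -0.6886)
  lambda* = (3.6393)
  f(x*)   = 11.157

x* = (0.9711, -1.3403, -0.6886), lambda* = (3.6393)


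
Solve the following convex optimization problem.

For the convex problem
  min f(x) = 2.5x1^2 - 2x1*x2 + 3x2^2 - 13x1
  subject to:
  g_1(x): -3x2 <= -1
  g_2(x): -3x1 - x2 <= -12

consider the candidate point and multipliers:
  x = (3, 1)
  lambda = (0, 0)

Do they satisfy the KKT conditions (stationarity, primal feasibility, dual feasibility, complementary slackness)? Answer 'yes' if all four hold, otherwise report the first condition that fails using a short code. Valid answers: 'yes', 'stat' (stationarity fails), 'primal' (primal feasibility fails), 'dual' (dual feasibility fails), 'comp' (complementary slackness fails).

Gradient of f: grad f(x) = Q x + c = (0, 0)
Constraint values g_i(x) = a_i^T x - b_i:
  g_1((3, 1)) = -2
  g_2((3, 1)) = 2
Stationarity residual: grad f(x) + sum_i lambda_i a_i = (0, 0)
  -> stationarity OK
Primal feasibility (all g_i <= 0): FAILS
Dual feasibility (all lambda_i >= 0): OK
Complementary slackness (lambda_i * g_i(x) = 0 for all i): OK

Verdict: the first failing condition is primal_feasibility -> primal.

primal


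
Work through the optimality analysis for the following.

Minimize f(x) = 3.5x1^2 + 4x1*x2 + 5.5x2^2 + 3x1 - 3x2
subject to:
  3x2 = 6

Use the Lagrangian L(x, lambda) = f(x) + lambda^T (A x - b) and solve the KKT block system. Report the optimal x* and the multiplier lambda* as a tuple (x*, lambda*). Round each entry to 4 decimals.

Form the Lagrangian:
  L(x, lambda) = (1/2) x^T Q x + c^T x + lambda^T (A x - b)
Stationarity (grad_x L = 0): Q x + c + A^T lambda = 0.
Primal feasibility: A x = b.

This gives the KKT block system:
  [ Q   A^T ] [ x     ]   [-c ]
  [ A    0  ] [ lambda ] = [ b ]

Solving the linear system:
  x*      = (-1.5714, 2)
  lambda* = (-4.2381)
  f(x*)   = 7.3571

x* = (-1.5714, 2), lambda* = (-4.2381)


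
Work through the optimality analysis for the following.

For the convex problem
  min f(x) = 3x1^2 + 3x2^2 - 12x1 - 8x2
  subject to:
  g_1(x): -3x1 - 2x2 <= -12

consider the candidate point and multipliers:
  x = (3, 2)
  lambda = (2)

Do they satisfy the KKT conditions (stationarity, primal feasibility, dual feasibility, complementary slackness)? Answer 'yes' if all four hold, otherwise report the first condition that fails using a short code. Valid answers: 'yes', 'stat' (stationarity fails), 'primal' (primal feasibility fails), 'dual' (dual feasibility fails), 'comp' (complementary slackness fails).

Gradient of f: grad f(x) = Q x + c = (6, 4)
Constraint values g_i(x) = a_i^T x - b_i:
  g_1((3, 2)) = -1
Stationarity residual: grad f(x) + sum_i lambda_i a_i = (0, 0)
  -> stationarity OK
Primal feasibility (all g_i <= 0): OK
Dual feasibility (all lambda_i >= 0): OK
Complementary slackness (lambda_i * g_i(x) = 0 for all i): FAILS

Verdict: the first failing condition is complementary_slackness -> comp.

comp


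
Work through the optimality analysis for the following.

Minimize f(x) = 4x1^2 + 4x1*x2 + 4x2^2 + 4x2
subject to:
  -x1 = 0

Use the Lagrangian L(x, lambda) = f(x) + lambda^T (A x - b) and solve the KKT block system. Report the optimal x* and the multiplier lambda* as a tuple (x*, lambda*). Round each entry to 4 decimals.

Form the Lagrangian:
  L(x, lambda) = (1/2) x^T Q x + c^T x + lambda^T (A x - b)
Stationarity (grad_x L = 0): Q x + c + A^T lambda = 0.
Primal feasibility: A x = b.

This gives the KKT block system:
  [ Q   A^T ] [ x     ]   [-c ]
  [ A    0  ] [ lambda ] = [ b ]

Solving the linear system:
  x*      = (0, -0.5)
  lambda* = (-2)
  f(x*)   = -1

x* = (0, -0.5), lambda* = (-2)


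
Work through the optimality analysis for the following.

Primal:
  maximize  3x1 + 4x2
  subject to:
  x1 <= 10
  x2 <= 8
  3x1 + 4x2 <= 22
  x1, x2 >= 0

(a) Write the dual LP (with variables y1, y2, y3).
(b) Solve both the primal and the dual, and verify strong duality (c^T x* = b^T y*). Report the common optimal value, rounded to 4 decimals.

The standard primal-dual pair for 'max c^T x s.t. A x <= b, x >= 0' is:
  Dual:  min b^T y  s.t.  A^T y >= c,  y >= 0.

So the dual LP is:
  minimize  10y1 + 8y2 + 22y3
  subject to:
    y1 + 3y3 >= 3
    y2 + 4y3 >= 4
    y1, y2, y3 >= 0

Solving the primal: x* = (7.3333, 0).
  primal value c^T x* = 22.
Solving the dual: y* = (0, 0, 1).
  dual value b^T y* = 22.
Strong duality: c^T x* = b^T y*. Confirmed.

22


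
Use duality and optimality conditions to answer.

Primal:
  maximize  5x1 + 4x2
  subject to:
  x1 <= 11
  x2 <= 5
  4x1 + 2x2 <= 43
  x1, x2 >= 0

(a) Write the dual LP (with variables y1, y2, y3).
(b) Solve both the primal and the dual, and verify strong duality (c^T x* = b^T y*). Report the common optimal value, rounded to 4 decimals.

The standard primal-dual pair for 'max c^T x s.t. A x <= b, x >= 0' is:
  Dual:  min b^T y  s.t.  A^T y >= c,  y >= 0.

So the dual LP is:
  minimize  11y1 + 5y2 + 43y3
  subject to:
    y1 + 4y3 >= 5
    y2 + 2y3 >= 4
    y1, y2, y3 >= 0

Solving the primal: x* = (8.25, 5).
  primal value c^T x* = 61.25.
Solving the dual: y* = (0, 1.5, 1.25).
  dual value b^T y* = 61.25.
Strong duality: c^T x* = b^T y*. Confirmed.

61.25


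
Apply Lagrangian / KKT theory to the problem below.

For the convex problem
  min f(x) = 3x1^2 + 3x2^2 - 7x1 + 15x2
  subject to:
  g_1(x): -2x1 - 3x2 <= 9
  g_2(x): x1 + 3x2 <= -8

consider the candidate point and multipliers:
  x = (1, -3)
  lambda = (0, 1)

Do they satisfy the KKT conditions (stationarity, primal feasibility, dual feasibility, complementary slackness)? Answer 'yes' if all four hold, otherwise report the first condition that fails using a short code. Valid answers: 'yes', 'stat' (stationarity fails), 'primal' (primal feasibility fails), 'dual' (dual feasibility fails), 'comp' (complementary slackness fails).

Gradient of f: grad f(x) = Q x + c = (-1, -3)
Constraint values g_i(x) = a_i^T x - b_i:
  g_1((1, -3)) = -2
  g_2((1, -3)) = 0
Stationarity residual: grad f(x) + sum_i lambda_i a_i = (0, 0)
  -> stationarity OK
Primal feasibility (all g_i <= 0): OK
Dual feasibility (all lambda_i >= 0): OK
Complementary slackness (lambda_i * g_i(x) = 0 for all i): OK

Verdict: yes, KKT holds.

yes


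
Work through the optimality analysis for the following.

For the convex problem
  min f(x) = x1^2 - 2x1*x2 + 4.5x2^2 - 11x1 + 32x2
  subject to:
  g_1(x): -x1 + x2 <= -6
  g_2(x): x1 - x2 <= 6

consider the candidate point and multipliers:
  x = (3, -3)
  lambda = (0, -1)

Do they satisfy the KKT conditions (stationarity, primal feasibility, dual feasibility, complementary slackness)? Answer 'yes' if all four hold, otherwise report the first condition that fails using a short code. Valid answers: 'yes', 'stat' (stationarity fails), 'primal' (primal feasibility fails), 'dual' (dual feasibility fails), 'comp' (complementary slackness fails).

Gradient of f: grad f(x) = Q x + c = (1, -1)
Constraint values g_i(x) = a_i^T x - b_i:
  g_1((3, -3)) = 0
  g_2((3, -3)) = 0
Stationarity residual: grad f(x) + sum_i lambda_i a_i = (0, 0)
  -> stationarity OK
Primal feasibility (all g_i <= 0): OK
Dual feasibility (all lambda_i >= 0): FAILS
Complementary slackness (lambda_i * g_i(x) = 0 for all i): OK

Verdict: the first failing condition is dual_feasibility -> dual.

dual


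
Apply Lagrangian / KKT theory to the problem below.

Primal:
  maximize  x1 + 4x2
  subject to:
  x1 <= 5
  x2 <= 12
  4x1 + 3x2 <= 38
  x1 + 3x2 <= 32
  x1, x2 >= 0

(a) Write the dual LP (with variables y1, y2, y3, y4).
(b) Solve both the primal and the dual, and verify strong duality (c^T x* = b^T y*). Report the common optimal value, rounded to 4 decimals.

The standard primal-dual pair for 'max c^T x s.t. A x <= b, x >= 0' is:
  Dual:  min b^T y  s.t.  A^T y >= c,  y >= 0.

So the dual LP is:
  minimize  5y1 + 12y2 + 38y3 + 32y4
  subject to:
    y1 + 4y3 + y4 >= 1
    y2 + 3y3 + 3y4 >= 4
    y1, y2, y3, y4 >= 0

Solving the primal: x* = (0, 10.6667).
  primal value c^T x* = 42.6667.
Solving the dual: y* = (0, 0, 0, 1.3333).
  dual value b^T y* = 42.6667.
Strong duality: c^T x* = b^T y*. Confirmed.

42.6667


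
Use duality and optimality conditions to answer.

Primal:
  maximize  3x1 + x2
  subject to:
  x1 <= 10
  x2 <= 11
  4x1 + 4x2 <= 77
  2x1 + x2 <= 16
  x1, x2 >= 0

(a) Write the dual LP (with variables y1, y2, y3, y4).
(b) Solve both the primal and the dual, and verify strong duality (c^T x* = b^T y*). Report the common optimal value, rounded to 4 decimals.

The standard primal-dual pair for 'max c^T x s.t. A x <= b, x >= 0' is:
  Dual:  min b^T y  s.t.  A^T y >= c,  y >= 0.

So the dual LP is:
  minimize  10y1 + 11y2 + 77y3 + 16y4
  subject to:
    y1 + 4y3 + 2y4 >= 3
    y2 + 4y3 + y4 >= 1
    y1, y2, y3, y4 >= 0

Solving the primal: x* = (8, 0).
  primal value c^T x* = 24.
Solving the dual: y* = (0, 0, 0, 1.5).
  dual value b^T y* = 24.
Strong duality: c^T x* = b^T y*. Confirmed.

24


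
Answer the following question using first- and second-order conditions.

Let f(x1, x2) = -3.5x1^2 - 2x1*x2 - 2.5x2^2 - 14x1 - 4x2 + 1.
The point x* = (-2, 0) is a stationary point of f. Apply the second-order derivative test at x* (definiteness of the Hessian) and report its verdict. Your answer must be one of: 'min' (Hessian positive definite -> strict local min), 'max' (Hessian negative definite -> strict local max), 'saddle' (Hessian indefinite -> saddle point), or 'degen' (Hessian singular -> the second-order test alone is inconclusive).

Compute the Hessian H = grad^2 f:
  H = [[-7, -2], [-2, -5]]
Verify stationarity: grad f(x*) = H x* + g = (0, 0).
Eigenvalues of H: -8.2361, -3.7639.
Both eigenvalues < 0, so H is negative definite -> x* is a strict local max.

max


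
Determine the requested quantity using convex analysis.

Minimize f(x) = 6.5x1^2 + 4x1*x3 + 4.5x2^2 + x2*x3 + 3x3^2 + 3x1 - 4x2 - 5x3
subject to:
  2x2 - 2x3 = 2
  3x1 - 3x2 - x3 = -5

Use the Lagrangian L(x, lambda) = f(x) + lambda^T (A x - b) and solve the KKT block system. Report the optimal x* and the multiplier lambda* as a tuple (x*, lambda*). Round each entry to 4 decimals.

Form the Lagrangian:
  L(x, lambda) = (1/2) x^T Q x + c^T x + lambda^T (A x - b)
Stationarity (grad_x L = 0): Q x + c + A^T lambda = 0.
Primal feasibility: A x = b.

This gives the KKT block system:
  [ Q   A^T ] [ x     ]   [-c ]
  [ A    0  ] [ lambda ] = [ b ]

Solving the linear system:
  x*      = (-0.4245, 1.1816, 0.1816)
  lambda* = (-2.512, 0.5974)
  f(x*)   = 0.5514

x* = (-0.4245, 1.1816, 0.1816), lambda* = (-2.512, 0.5974)


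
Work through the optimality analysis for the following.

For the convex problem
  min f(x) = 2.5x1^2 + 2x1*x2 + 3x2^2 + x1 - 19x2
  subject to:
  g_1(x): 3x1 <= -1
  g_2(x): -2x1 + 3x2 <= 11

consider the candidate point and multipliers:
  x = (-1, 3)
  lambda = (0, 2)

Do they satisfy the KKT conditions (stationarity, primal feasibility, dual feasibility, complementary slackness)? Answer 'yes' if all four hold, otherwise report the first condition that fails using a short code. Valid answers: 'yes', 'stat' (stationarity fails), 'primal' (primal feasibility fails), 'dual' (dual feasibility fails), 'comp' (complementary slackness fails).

Gradient of f: grad f(x) = Q x + c = (2, -3)
Constraint values g_i(x) = a_i^T x - b_i:
  g_1((-1, 3)) = -2
  g_2((-1, 3)) = 0
Stationarity residual: grad f(x) + sum_i lambda_i a_i = (-2, 3)
  -> stationarity FAILS
Primal feasibility (all g_i <= 0): OK
Dual feasibility (all lambda_i >= 0): OK
Complementary slackness (lambda_i * g_i(x) = 0 for all i): OK

Verdict: the first failing condition is stationarity -> stat.

stat


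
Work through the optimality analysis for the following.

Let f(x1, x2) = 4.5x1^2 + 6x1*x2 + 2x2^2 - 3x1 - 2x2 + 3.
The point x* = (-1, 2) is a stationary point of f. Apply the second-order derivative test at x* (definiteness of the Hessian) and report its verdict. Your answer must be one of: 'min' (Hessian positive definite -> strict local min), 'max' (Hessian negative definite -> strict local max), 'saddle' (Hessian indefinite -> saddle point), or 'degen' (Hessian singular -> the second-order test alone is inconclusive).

Compute the Hessian H = grad^2 f:
  H = [[9, 6], [6, 4]]
Verify stationarity: grad f(x*) = H x* + g = (0, 0).
Eigenvalues of H: 0, 13.
H has a zero eigenvalue (singular; positive semidefinite but not definite), so H is neither positive definite, negative definite, nor indefinite. The second-order test alone is inconclusive -> degen.
(Indeed, f is constant along the null direction of H through x*, so x* is not a strict local extremum.)

degen


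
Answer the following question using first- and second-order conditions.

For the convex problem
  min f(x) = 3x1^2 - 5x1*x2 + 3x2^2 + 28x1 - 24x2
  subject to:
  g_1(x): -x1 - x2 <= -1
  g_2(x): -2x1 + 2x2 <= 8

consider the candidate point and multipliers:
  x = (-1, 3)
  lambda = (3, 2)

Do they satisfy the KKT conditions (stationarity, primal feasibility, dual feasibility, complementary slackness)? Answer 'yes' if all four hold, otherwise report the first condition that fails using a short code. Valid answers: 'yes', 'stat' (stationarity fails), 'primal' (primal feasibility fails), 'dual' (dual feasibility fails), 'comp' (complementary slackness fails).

Gradient of f: grad f(x) = Q x + c = (7, -1)
Constraint values g_i(x) = a_i^T x - b_i:
  g_1((-1, 3)) = -1
  g_2((-1, 3)) = 0
Stationarity residual: grad f(x) + sum_i lambda_i a_i = (0, 0)
  -> stationarity OK
Primal feasibility (all g_i <= 0): OK
Dual feasibility (all lambda_i >= 0): OK
Complementary slackness (lambda_i * g_i(x) = 0 for all i): FAILS

Verdict: the first failing condition is complementary_slackness -> comp.

comp


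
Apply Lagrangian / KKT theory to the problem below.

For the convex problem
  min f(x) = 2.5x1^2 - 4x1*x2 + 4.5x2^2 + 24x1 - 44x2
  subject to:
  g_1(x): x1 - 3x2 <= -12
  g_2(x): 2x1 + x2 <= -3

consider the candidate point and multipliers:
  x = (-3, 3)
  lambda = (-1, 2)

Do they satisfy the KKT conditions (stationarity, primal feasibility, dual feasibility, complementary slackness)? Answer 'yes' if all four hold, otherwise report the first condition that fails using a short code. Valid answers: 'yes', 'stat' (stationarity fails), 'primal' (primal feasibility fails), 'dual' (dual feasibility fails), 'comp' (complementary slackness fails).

Gradient of f: grad f(x) = Q x + c = (-3, -5)
Constraint values g_i(x) = a_i^T x - b_i:
  g_1((-3, 3)) = 0
  g_2((-3, 3)) = 0
Stationarity residual: grad f(x) + sum_i lambda_i a_i = (0, 0)
  -> stationarity OK
Primal feasibility (all g_i <= 0): OK
Dual feasibility (all lambda_i >= 0): FAILS
Complementary slackness (lambda_i * g_i(x) = 0 for all i): OK

Verdict: the first failing condition is dual_feasibility -> dual.

dual


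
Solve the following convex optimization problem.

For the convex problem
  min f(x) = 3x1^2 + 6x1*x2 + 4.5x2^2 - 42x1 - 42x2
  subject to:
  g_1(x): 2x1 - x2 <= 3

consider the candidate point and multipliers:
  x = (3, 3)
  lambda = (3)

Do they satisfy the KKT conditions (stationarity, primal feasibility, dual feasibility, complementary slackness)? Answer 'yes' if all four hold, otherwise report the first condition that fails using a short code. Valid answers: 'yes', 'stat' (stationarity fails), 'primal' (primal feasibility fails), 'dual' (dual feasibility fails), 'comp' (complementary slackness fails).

Gradient of f: grad f(x) = Q x + c = (-6, 3)
Constraint values g_i(x) = a_i^T x - b_i:
  g_1((3, 3)) = 0
Stationarity residual: grad f(x) + sum_i lambda_i a_i = (0, 0)
  -> stationarity OK
Primal feasibility (all g_i <= 0): OK
Dual feasibility (all lambda_i >= 0): OK
Complementary slackness (lambda_i * g_i(x) = 0 for all i): OK

Verdict: yes, KKT holds.

yes


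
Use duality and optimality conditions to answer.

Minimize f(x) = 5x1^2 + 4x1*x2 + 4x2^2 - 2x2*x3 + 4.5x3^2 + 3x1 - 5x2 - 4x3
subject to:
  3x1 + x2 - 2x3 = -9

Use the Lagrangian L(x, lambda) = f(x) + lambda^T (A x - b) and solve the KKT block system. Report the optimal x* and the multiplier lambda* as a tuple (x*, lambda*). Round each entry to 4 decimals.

Form the Lagrangian:
  L(x, lambda) = (1/2) x^T Q x + c^T x + lambda^T (A x - b)
Stationarity (grad_x L = 0): Q x + c + A^T lambda = 0.
Primal feasibility: A x = b.

This gives the KKT block system:
  [ Q   A^T ] [ x     ]   [-c ]
  [ A    0  ] [ lambda ] = [ b ]

Solving the linear system:
  x*      = (-2.3404, 1.6834, 1.8311)
  lambda* = (4.5567)
  f(x*)   = 9.124

x* = (-2.3404, 1.6834, 1.8311), lambda* = (4.5567)


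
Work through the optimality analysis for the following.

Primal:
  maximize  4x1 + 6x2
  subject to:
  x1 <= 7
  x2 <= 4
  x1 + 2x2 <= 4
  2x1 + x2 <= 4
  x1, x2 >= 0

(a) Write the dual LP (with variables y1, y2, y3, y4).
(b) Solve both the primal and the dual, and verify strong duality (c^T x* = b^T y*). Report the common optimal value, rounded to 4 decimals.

The standard primal-dual pair for 'max c^T x s.t. A x <= b, x >= 0' is:
  Dual:  min b^T y  s.t.  A^T y >= c,  y >= 0.

So the dual LP is:
  minimize  7y1 + 4y2 + 4y3 + 4y4
  subject to:
    y1 + y3 + 2y4 >= 4
    y2 + 2y3 + y4 >= 6
    y1, y2, y3, y4 >= 0

Solving the primal: x* = (1.3333, 1.3333).
  primal value c^T x* = 13.3333.
Solving the dual: y* = (0, 0, 2.6667, 0.6667).
  dual value b^T y* = 13.3333.
Strong duality: c^T x* = b^T y*. Confirmed.

13.3333


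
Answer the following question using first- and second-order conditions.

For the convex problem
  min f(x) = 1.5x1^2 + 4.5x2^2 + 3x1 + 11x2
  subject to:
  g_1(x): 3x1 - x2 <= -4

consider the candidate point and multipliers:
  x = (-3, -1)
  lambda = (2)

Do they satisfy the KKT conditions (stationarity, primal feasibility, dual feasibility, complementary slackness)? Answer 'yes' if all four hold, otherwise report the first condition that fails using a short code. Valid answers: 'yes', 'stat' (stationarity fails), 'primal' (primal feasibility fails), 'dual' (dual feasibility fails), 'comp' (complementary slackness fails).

Gradient of f: grad f(x) = Q x + c = (-6, 2)
Constraint values g_i(x) = a_i^T x - b_i:
  g_1((-3, -1)) = -4
Stationarity residual: grad f(x) + sum_i lambda_i a_i = (0, 0)
  -> stationarity OK
Primal feasibility (all g_i <= 0): OK
Dual feasibility (all lambda_i >= 0): OK
Complementary slackness (lambda_i * g_i(x) = 0 for all i): FAILS

Verdict: the first failing condition is complementary_slackness -> comp.

comp


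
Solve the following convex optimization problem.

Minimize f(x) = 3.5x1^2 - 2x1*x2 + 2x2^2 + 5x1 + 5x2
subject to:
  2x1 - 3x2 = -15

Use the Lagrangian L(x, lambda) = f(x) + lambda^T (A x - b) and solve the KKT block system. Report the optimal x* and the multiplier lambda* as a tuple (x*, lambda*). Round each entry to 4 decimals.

Form the Lagrangian:
  L(x, lambda) = (1/2) x^T Q x + c^T x + lambda^T (A x - b)
Stationarity (grad_x L = 0): Q x + c + A^T lambda = 0.
Primal feasibility: A x = b.

This gives the KKT block system:
  [ Q   A^T ] [ x     ]   [-c ]
  [ A    0  ] [ lambda ] = [ b ]

Solving the linear system:
  x*      = (-1.9091, 3.7273)
  lambda* = (7.9091)
  f(x*)   = 63.8636

x* = (-1.9091, 3.7273), lambda* = (7.9091)


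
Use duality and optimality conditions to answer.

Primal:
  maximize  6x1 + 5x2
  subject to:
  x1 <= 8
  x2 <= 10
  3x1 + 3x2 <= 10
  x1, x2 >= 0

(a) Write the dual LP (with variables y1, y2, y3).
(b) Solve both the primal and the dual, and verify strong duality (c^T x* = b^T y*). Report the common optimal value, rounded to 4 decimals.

The standard primal-dual pair for 'max c^T x s.t. A x <= b, x >= 0' is:
  Dual:  min b^T y  s.t.  A^T y >= c,  y >= 0.

So the dual LP is:
  minimize  8y1 + 10y2 + 10y3
  subject to:
    y1 + 3y3 >= 6
    y2 + 3y3 >= 5
    y1, y2, y3 >= 0

Solving the primal: x* = (3.3333, 0).
  primal value c^T x* = 20.
Solving the dual: y* = (0, 0, 2).
  dual value b^T y* = 20.
Strong duality: c^T x* = b^T y*. Confirmed.

20


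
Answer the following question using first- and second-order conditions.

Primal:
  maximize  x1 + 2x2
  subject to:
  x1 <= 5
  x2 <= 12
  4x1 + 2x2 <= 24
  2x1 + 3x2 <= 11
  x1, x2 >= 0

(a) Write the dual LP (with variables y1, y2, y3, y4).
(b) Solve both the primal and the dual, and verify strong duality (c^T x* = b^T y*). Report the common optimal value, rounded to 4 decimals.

The standard primal-dual pair for 'max c^T x s.t. A x <= b, x >= 0' is:
  Dual:  min b^T y  s.t.  A^T y >= c,  y >= 0.

So the dual LP is:
  minimize  5y1 + 12y2 + 24y3 + 11y4
  subject to:
    y1 + 4y3 + 2y4 >= 1
    y2 + 2y3 + 3y4 >= 2
    y1, y2, y3, y4 >= 0

Solving the primal: x* = (0, 3.6667).
  primal value c^T x* = 7.3333.
Solving the dual: y* = (0, 0, 0, 0.6667).
  dual value b^T y* = 7.3333.
Strong duality: c^T x* = b^T y*. Confirmed.

7.3333


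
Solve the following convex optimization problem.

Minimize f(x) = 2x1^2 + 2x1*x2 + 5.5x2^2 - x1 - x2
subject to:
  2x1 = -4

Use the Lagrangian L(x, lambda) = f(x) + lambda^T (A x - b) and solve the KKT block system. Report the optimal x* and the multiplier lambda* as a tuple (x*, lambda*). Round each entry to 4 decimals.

Form the Lagrangian:
  L(x, lambda) = (1/2) x^T Q x + c^T x + lambda^T (A x - b)
Stationarity (grad_x L = 0): Q x + c + A^T lambda = 0.
Primal feasibility: A x = b.

This gives the KKT block system:
  [ Q   A^T ] [ x     ]   [-c ]
  [ A    0  ] [ lambda ] = [ b ]

Solving the linear system:
  x*      = (-2, 0.4545)
  lambda* = (4.0455)
  f(x*)   = 8.8636

x* = (-2, 0.4545), lambda* = (4.0455)


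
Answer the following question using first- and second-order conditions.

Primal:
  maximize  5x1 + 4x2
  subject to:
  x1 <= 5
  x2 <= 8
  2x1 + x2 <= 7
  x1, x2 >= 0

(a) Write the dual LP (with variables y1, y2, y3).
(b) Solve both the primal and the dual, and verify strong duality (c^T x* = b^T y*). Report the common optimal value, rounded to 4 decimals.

The standard primal-dual pair for 'max c^T x s.t. A x <= b, x >= 0' is:
  Dual:  min b^T y  s.t.  A^T y >= c,  y >= 0.

So the dual LP is:
  minimize  5y1 + 8y2 + 7y3
  subject to:
    y1 + 2y3 >= 5
    y2 + y3 >= 4
    y1, y2, y3 >= 0

Solving the primal: x* = (0, 7).
  primal value c^T x* = 28.
Solving the dual: y* = (0, 0, 4).
  dual value b^T y* = 28.
Strong duality: c^T x* = b^T y*. Confirmed.

28


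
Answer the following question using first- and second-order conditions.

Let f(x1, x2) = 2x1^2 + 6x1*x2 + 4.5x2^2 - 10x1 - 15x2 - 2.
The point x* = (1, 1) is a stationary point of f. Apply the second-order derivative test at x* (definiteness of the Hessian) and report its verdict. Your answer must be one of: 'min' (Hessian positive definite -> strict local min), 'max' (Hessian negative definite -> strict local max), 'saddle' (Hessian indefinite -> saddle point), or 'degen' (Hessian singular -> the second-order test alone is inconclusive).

Compute the Hessian H = grad^2 f:
  H = [[4, 6], [6, 9]]
Verify stationarity: grad f(x*) = H x* + g = (0, 0).
Eigenvalues of H: 0, 13.
H has a zero eigenvalue (singular; positive semidefinite but not definite), so H is neither positive definite, negative definite, nor indefinite. The second-order test alone is inconclusive -> degen.
(Indeed, f is constant along the null direction of H through x*, so x* is not a strict local extremum.)

degen


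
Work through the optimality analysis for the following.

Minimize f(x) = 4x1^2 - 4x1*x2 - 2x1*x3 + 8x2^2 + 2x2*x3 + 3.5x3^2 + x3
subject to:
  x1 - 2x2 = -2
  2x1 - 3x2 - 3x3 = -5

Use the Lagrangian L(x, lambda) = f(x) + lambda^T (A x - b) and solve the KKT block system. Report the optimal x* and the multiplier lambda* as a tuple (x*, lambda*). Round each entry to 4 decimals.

Form the Lagrangian:
  L(x, lambda) = (1/2) x^T Q x + c^T x + lambda^T (A x - b)
Stationarity (grad_x L = 0): Q x + c + A^T lambda = 0.
Primal feasibility: A x = b.

This gives the KKT block system:
  [ Q   A^T ] [ x     ]   [-c ]
  [ A    0  ] [ lambda ] = [ b ]

Solving the linear system:
  x*      = (-0.5866, 0.7067, 0.5689)
  lambda* = (3.6113, 2.523)
  f(x*)   = 10.2032

x* = (-0.5866, 0.7067, 0.5689), lambda* = (3.6113, 2.523)


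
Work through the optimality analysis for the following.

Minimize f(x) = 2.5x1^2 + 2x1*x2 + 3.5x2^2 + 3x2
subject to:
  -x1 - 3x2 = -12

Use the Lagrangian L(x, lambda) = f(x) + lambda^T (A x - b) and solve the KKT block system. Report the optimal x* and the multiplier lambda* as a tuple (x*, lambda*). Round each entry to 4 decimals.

Form the Lagrangian:
  L(x, lambda) = (1/2) x^T Q x + c^T x + lambda^T (A x - b)
Stationarity (grad_x L = 0): Q x + c + A^T lambda = 0.
Primal feasibility: A x = b.

This gives the KKT block system:
  [ Q   A^T ] [ x     ]   [-c ]
  [ A    0  ] [ lambda ] = [ b ]

Solving the linear system:
  x*      = (0.525, 3.825)
  lambda* = (10.275)
  f(x*)   = 67.3875

x* = (0.525, 3.825), lambda* = (10.275)


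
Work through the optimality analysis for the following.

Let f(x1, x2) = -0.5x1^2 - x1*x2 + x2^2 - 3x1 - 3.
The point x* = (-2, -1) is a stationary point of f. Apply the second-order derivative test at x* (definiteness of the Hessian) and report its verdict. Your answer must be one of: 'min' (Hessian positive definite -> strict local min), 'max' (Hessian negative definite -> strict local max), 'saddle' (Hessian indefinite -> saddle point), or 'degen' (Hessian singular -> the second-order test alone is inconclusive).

Compute the Hessian H = grad^2 f:
  H = [[-1, -1], [-1, 2]]
Verify stationarity: grad f(x*) = H x* + g = (0, 0).
Eigenvalues of H: -1.3028, 2.3028.
Eigenvalues have mixed signs, so H is indefinite -> x* is a saddle point.

saddle


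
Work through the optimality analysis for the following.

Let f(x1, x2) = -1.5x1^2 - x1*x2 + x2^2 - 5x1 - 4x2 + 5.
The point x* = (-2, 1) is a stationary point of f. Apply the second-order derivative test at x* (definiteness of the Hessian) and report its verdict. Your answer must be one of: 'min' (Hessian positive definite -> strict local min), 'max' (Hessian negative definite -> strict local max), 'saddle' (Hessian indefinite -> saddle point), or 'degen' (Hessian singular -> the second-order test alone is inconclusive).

Compute the Hessian H = grad^2 f:
  H = [[-3, -1], [-1, 2]]
Verify stationarity: grad f(x*) = H x* + g = (0, 0).
Eigenvalues of H: -3.1926, 2.1926.
Eigenvalues have mixed signs, so H is indefinite -> x* is a saddle point.

saddle


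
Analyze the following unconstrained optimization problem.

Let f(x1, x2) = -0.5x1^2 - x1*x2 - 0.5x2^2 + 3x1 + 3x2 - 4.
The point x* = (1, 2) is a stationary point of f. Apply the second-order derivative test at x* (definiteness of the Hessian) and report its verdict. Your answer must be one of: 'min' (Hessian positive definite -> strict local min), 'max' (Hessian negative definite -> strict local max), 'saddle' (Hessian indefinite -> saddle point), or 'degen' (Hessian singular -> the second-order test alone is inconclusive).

Compute the Hessian H = grad^2 f:
  H = [[-1, -1], [-1, -1]]
Verify stationarity: grad f(x*) = H x* + g = (0, 0).
Eigenvalues of H: -2, 0.
H has a zero eigenvalue (singular; negative semidefinite but not definite), so H is neither positive definite, negative definite, nor indefinite. The second-order test alone is inconclusive -> degen.
(Indeed, f is constant along the null direction of H through x*, so x* is not a strict local extremum.)

degen


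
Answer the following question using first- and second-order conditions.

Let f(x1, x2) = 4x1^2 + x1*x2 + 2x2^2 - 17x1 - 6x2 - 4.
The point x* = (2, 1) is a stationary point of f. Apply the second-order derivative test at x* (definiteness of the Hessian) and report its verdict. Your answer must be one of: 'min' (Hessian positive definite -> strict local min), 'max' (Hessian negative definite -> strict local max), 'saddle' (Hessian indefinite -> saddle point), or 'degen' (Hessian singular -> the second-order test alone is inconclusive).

Compute the Hessian H = grad^2 f:
  H = [[8, 1], [1, 4]]
Verify stationarity: grad f(x*) = H x* + g = (0, 0).
Eigenvalues of H: 3.7639, 8.2361.
Both eigenvalues > 0, so H is positive definite -> x* is a strict local min.

min


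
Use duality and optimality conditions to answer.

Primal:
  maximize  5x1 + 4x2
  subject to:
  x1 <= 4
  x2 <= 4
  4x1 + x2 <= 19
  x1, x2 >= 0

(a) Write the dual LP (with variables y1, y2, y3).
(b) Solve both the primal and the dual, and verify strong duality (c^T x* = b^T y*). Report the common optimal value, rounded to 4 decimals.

The standard primal-dual pair for 'max c^T x s.t. A x <= b, x >= 0' is:
  Dual:  min b^T y  s.t.  A^T y >= c,  y >= 0.

So the dual LP is:
  minimize  4y1 + 4y2 + 19y3
  subject to:
    y1 + 4y3 >= 5
    y2 + y3 >= 4
    y1, y2, y3 >= 0

Solving the primal: x* = (3.75, 4).
  primal value c^T x* = 34.75.
Solving the dual: y* = (0, 2.75, 1.25).
  dual value b^T y* = 34.75.
Strong duality: c^T x* = b^T y*. Confirmed.

34.75


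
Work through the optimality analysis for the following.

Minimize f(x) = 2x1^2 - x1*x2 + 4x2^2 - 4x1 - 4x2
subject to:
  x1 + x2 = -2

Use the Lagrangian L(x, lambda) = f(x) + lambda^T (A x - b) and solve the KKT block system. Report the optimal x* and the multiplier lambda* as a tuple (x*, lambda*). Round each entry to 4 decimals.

Form the Lagrangian:
  L(x, lambda) = (1/2) x^T Q x + c^T x + lambda^T (A x - b)
Stationarity (grad_x L = 0): Q x + c + A^T lambda = 0.
Primal feasibility: A x = b.

This gives the KKT block system:
  [ Q   A^T ] [ x     ]   [-c ]
  [ A    0  ] [ lambda ] = [ b ]

Solving the linear system:
  x*      = (-1.2857, -0.7143)
  lambda* = (8.4286)
  f(x*)   = 12.4286

x* = (-1.2857, -0.7143), lambda* = (8.4286)


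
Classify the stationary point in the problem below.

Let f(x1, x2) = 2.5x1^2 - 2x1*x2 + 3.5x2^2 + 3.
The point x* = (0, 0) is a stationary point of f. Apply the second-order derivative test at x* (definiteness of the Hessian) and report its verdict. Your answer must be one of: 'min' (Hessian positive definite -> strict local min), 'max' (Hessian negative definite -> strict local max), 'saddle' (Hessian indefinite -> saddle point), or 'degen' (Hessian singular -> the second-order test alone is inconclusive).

Compute the Hessian H = grad^2 f:
  H = [[5, -2], [-2, 7]]
Verify stationarity: grad f(x*) = H x* + g = (0, 0).
Eigenvalues of H: 3.7639, 8.2361.
Both eigenvalues > 0, so H is positive definite -> x* is a strict local min.

min


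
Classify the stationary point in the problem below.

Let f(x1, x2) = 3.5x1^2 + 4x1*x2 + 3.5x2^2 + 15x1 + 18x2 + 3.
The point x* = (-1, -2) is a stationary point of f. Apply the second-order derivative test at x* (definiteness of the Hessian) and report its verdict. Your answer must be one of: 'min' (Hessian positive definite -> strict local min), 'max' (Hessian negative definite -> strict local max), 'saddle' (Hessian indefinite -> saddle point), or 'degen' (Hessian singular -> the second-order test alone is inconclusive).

Compute the Hessian H = grad^2 f:
  H = [[7, 4], [4, 7]]
Verify stationarity: grad f(x*) = H x* + g = (0, 0).
Eigenvalues of H: 3, 11.
Both eigenvalues > 0, so H is positive definite -> x* is a strict local min.

min


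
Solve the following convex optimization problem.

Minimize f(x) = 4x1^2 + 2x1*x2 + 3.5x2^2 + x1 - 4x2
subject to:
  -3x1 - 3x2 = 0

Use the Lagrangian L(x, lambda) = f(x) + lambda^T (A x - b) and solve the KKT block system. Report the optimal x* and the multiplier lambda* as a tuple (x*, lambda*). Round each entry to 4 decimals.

Form the Lagrangian:
  L(x, lambda) = (1/2) x^T Q x + c^T x + lambda^T (A x - b)
Stationarity (grad_x L = 0): Q x + c + A^T lambda = 0.
Primal feasibility: A x = b.

This gives the KKT block system:
  [ Q   A^T ] [ x     ]   [-c ]
  [ A    0  ] [ lambda ] = [ b ]

Solving the linear system:
  x*      = (-0.4545, 0.4545)
  lambda* = (-0.5758)
  f(x*)   = -1.1364

x* = (-0.4545, 0.4545), lambda* = (-0.5758)
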